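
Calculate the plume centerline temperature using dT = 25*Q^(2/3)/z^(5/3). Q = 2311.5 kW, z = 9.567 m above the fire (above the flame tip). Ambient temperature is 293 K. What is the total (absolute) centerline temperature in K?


Q^(2/3) = 174.82
z^(5/3) = 43.115
dT = 25 * 174.82 / 43.115 = 101.37 K
T = 293 + 101.37 = 394.37 K

394.37 K


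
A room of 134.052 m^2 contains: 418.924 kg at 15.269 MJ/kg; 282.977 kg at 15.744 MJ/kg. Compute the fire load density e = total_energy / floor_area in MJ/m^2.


Total energy = 418.924*15.269 + 282.977*15.744
= 6396.551 + 4455.190
= 10851.74 MJ
e = 10851.74 / 134.052 = 80.952 MJ/m^2

80.952 MJ/m^2


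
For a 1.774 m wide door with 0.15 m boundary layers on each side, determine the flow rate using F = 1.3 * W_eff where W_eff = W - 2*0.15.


W_eff = 1.774 - 0.30 = 1.474 m
F = 1.3 * 1.474 = 1.9162 persons/s

1.9162 persons/s


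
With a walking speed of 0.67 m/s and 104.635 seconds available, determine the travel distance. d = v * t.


d = 0.67 * 104.635 = 70.105 m

70.105 m


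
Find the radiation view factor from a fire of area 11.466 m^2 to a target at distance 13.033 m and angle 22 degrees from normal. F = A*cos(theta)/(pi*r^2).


cos(22 deg) = 0.92718
pi*r^2 = 533.63
F = 11.466 * 0.92718 / 533.63 = 0.019922

0.019922


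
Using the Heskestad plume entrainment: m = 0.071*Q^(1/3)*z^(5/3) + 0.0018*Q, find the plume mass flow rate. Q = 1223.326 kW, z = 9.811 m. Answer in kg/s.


Q^(1/3) = 10.695
z^(5/3) = 44.963
First term = 0.071 * 10.695 * 44.963 = 34.142
Second term = 0.0018 * 1223.326 = 2.2020
m = 36.344 kg/s

36.344 kg/s


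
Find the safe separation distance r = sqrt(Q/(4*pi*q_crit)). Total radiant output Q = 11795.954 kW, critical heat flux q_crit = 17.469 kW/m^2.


4*pi*q_crit = 219.52
Q/(4*pi*q_crit) = 53.735
r = sqrt(53.735) = 7.3304 m

7.3304 m


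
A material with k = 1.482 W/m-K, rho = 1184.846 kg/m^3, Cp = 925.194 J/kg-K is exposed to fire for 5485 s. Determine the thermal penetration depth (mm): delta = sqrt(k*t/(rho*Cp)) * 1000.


alpha = 1.482 / (1184.846 * 925.194) = 1.3519e-06 m^2/s
alpha * t = 0.0074153
delta = sqrt(0.0074153) * 1000 = 86.112 mm

86.112 mm


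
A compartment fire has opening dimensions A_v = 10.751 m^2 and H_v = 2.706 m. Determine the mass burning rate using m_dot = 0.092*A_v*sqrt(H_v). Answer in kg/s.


sqrt(H_v) = 1.6450
m_dot = 0.092 * 10.751 * 1.6450 = 1.6270 kg/s

1.6270 kg/s


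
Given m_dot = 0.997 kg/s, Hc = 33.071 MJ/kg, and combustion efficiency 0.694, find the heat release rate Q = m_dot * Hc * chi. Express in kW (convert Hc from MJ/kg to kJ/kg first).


Hc = 33.071 MJ/kg = 33.071 * 1000 kJ/kg = 33071 kJ/kg
Q = 0.997 kg/s * 33071 kJ/kg * 0.694 = 22882 kW

22882 kW


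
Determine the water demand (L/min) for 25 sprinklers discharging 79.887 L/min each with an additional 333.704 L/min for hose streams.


Sprinkler demand = 25 * 79.887 = 1997.175 L/min
Total = 1997.175 + 333.704 = 2330.879 L/min

2330.879 L/min


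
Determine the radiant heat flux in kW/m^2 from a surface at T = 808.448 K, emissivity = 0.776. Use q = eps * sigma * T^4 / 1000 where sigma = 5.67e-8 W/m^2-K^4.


T^4 = 4.2718e+11
q = 0.776 * 5.67e-8 * 4.2718e+11 / 1000 = 18.795 kW/m^2

18.795 kW/m^2


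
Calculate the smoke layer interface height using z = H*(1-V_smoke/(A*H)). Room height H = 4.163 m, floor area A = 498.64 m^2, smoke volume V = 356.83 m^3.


V/(A*H) = 0.17190
1 - 0.17190 = 0.82810
z = 4.163 * 0.82810 = 3.4474 m

3.4474 m


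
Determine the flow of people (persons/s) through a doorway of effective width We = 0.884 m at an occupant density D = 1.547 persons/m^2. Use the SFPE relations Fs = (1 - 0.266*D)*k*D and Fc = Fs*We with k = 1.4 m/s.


1 - 0.266*D = 1 - 0.266*1.547 = 0.58850
Fs = 0.58850 * 1.4 * 1.547 = 1.2746 persons/(s*m)
Fc = 1.2746 * 0.884 = 1.1267 persons/s

1.1267 persons/s


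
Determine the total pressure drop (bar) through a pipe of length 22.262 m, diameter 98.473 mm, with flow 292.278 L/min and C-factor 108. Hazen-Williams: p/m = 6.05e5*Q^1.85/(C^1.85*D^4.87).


Q^1.85 = 36452
C^1.85 = 5778.8
D^4.87 = 5.0986e+09
p/m = 0.00074850 bar/m
p_total = 0.00074850 * 22.262 = 0.016663 bar

0.016663 bar


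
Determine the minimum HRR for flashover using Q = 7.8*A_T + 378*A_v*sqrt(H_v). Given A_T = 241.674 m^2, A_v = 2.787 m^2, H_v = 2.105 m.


7.8*A_T = 1885.1
sqrt(H_v) = 1.4509
378*A_v*sqrt(H_v) = 1528.5
Q = 1885.1 + 1528.5 = 3413.5 kW

3413.5 kW


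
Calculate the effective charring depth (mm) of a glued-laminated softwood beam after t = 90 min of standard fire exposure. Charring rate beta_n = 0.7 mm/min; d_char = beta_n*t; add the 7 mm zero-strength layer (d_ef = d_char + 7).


d_char = 0.7 * 90 = 63 mm
d_ef = 63 + 1.0*7 = 70 mm

70 mm


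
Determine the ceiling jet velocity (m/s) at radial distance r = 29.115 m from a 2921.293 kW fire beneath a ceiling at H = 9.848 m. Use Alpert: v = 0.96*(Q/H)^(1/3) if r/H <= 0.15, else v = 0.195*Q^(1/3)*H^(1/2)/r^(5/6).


r/H = 29.115 / 9.848 = 2.9564
r/H > 0.15, so v = 0.195*Q^(1/3)*H^(1/2)/r^(5/6)
Q^(1/3) = 14.295
H^(1/2) = 3.1382
r^(5/6) = 16.600
v = 0.195 * 14.295 * 3.1382 / 16.600 = 0.52699 m/s

0.52699 m/s


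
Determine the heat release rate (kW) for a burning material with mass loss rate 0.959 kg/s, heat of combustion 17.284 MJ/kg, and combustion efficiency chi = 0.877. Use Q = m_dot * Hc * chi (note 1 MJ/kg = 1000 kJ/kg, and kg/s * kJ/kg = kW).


Hc = 17.284 MJ/kg = 17.284 * 1000 kJ/kg = 17284 kJ/kg
Q = 0.959 kg/s * 17284 kJ/kg * 0.877 = 14537 kW

14537 kW


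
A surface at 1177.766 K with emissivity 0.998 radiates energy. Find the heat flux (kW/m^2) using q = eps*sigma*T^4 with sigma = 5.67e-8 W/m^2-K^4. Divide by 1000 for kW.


T^4 = 1.9241e+12
q = 0.998 * 5.67e-8 * 1.9241e+12 / 1000 = 108.88 kW/m^2

108.88 kW/m^2


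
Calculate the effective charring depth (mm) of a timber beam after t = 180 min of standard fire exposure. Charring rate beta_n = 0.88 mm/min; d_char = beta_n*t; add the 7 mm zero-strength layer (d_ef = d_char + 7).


d_char = 0.88 * 180 = 158.4 mm
d_ef = 158.4 + 1.0*7 = 165.4 mm

165.4 mm


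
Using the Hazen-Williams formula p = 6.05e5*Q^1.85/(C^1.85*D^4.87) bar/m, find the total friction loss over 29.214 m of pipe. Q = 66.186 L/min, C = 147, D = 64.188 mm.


Q^1.85 = 2335.7
C^1.85 = 10222
D^4.87 = 6.3431e+08
p/m = 0.00021794 bar/m
p_total = 0.00021794 * 29.214 = 0.0063669 bar

0.0063669 bar


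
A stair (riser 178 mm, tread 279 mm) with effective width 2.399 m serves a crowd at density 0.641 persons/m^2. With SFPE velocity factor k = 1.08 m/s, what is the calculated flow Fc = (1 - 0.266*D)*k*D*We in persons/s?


1 - 0.266*D = 1 - 0.266*0.641 = 0.82949
Fs = 0.82949 * 1.08 * 0.641 = 0.57424 persons/(s*m)
Fc = 0.57424 * 2.399 = 1.3776 persons/s

1.3776 persons/s


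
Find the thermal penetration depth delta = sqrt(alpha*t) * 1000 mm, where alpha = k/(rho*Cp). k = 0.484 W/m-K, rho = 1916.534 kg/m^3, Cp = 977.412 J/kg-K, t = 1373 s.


alpha = 0.484 / (1916.534 * 977.412) = 2.5838e-07 m^2/s
alpha * t = 0.00035475
delta = sqrt(0.00035475) * 1000 = 18.835 mm

18.835 mm


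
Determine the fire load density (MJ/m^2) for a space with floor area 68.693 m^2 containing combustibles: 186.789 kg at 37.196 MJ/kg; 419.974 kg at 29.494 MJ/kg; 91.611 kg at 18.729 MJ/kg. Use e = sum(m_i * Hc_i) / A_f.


Total energy = 186.789*37.196 + 419.974*29.494 + 91.611*18.729
= 6947.804 + 12386.71 + 1715.782
= 21050.30 MJ
e = 21050.30 / 68.693 = 306.44 MJ/m^2

306.44 MJ/m^2


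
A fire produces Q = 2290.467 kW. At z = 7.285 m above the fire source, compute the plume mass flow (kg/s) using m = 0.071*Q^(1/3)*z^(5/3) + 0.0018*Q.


Q^(1/3) = 13.182
z^(5/3) = 27.377
First term = 0.071 * 13.182 * 27.377 = 25.622
Second term = 0.0018 * 2290.467 = 4.1228
m = 29.745 kg/s

29.745 kg/s


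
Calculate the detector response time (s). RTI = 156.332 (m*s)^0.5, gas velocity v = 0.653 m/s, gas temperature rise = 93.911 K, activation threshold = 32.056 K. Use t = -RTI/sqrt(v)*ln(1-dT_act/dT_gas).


dT_act/dT_gas = 0.34134
ln(1 - 0.34134) = -0.41755
t = -156.332 / sqrt(0.653) * -0.41755 = 80.780 s

80.780 s


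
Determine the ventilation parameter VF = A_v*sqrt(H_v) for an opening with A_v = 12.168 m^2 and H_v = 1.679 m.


sqrt(H_v) = 1.2958
VF = 12.168 * 1.2958 = 15.767 m^(5/2)

15.767 m^(5/2)


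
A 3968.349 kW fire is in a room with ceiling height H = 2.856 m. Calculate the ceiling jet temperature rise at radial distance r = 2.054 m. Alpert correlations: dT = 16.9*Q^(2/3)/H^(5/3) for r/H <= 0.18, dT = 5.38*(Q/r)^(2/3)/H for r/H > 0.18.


r/H = 2.054 / 2.856 = 0.71919
r/H > 0.18, so dT = 5.38*(Q/r)^(2/3)/H
Q/r = 1932.0
(Q/r)^(2/3) = 155.12
dT = 5.38 * 155.12 / 2.856 = 292.21 K

292.21 K


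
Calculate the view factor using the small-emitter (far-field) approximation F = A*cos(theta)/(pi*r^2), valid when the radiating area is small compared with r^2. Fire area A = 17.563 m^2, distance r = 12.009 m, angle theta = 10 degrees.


cos(10 deg) = 0.98481
pi*r^2 = 453.07
F = 17.563 * 0.98481 / 453.07 = 0.038176

0.038176


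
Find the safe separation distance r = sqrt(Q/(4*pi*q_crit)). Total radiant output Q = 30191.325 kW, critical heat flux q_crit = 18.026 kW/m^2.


4*pi*q_crit = 226.52
Q/(4*pi*q_crit) = 133.28
r = sqrt(133.28) = 11.545 m

11.545 m


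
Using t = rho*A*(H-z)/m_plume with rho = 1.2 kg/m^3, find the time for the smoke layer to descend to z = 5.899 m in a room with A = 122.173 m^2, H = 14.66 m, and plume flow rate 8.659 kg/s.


H - z = 8.761 m
t = 1.2 * 122.173 * 8.761 / 8.659 = 148.33 s

148.33 s


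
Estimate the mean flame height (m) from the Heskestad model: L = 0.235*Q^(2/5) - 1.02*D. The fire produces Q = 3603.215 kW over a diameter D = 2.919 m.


Q^(2/5) = 26.465
0.235 * Q^(2/5) = 6.2193
1.02 * D = 2.9774
L = 3.2420 m

3.2420 m


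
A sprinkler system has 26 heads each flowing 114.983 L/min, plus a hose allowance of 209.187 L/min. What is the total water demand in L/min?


Sprinkler demand = 26 * 114.983 = 2989.558 L/min
Total = 2989.558 + 209.187 = 3198.745 L/min

3198.745 L/min


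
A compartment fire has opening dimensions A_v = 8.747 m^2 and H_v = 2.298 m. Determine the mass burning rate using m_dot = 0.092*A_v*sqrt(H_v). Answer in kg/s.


sqrt(H_v) = 1.5159
m_dot = 0.092 * 8.747 * 1.5159 = 1.2199 kg/s

1.2199 kg/s


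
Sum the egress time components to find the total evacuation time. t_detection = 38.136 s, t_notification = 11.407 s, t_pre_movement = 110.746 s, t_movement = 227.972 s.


Total = 38.136 + 11.407 + 110.746 + 227.972 = 388.261 s

388.261 s


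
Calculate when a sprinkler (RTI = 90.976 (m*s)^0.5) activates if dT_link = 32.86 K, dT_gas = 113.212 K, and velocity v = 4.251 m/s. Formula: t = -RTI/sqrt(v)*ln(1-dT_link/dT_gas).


dT_link/dT_gas = 0.29025
ln(1 - 0.29025) = -0.34285
t = -90.976 / sqrt(4.251) * -0.34285 = 15.128 s

15.128 s


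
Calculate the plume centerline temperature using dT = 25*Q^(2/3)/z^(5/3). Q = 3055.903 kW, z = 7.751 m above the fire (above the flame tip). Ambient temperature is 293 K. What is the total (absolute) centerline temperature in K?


Q^(2/3) = 210.58
z^(5/3) = 30.357
dT = 25 * 210.58 / 30.357 = 173.42 K
T = 293 + 173.42 = 466.42 K

466.42 K


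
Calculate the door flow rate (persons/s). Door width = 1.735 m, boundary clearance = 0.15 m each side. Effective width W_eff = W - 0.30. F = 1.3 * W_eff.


W_eff = 1.735 - 0.30 = 1.435 m
F = 1.3 * 1.435 = 1.8655 persons/s

1.8655 persons/s


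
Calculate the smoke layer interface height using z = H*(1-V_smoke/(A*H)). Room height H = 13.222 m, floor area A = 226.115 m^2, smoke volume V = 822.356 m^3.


V/(A*H) = 0.27506
1 - 0.27506 = 0.72494
z = 13.222 * 0.72494 = 9.5851 m

9.5851 m


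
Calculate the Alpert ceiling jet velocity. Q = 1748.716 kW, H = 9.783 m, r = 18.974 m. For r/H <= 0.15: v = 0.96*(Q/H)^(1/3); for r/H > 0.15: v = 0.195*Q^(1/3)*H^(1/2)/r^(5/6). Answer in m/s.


r/H = 18.974 / 9.783 = 1.9395
r/H > 0.15, so v = 0.195*Q^(1/3)*H^(1/2)/r^(5/6)
Q^(1/3) = 12.048
H^(1/2) = 3.1278
r^(5/6) = 11.618
v = 0.195 * 12.048 * 3.1278 / 11.618 = 0.63248 m/s

0.63248 m/s


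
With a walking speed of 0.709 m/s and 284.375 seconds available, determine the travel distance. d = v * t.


d = 0.709 * 284.375 = 201.62 m

201.62 m


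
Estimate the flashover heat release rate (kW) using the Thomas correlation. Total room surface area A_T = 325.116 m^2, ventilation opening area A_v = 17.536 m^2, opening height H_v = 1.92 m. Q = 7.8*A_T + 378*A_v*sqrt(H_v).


7.8*A_T = 2535.9
sqrt(H_v) = 1.3856
378*A_v*sqrt(H_v) = 9184.9
Q = 2535.9 + 9184.9 = 11721 kW

11721 kW


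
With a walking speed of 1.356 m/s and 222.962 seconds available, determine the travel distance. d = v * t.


d = 1.356 * 222.962 = 302.34 m

302.34 m


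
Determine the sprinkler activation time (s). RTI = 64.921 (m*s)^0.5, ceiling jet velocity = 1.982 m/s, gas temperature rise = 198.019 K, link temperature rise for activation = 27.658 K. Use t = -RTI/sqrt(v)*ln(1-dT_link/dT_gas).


dT_link/dT_gas = 0.13967
ln(1 - 0.13967) = -0.15044
t = -64.921 / sqrt(1.982) * -0.15044 = 6.9376 s

6.9376 s


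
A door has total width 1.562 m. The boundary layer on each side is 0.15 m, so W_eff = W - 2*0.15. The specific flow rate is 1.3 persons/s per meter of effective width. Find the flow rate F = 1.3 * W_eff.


W_eff = 1.562 - 0.30 = 1.262 m
F = 1.3 * 1.262 = 1.6406 persons/s

1.6406 persons/s


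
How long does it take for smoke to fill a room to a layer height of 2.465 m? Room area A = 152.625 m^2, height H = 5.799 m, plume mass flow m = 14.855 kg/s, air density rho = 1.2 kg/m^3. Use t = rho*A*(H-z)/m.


H - z = 3.334 m
t = 1.2 * 152.625 * 3.334 / 14.855 = 41.105 s

41.105 s


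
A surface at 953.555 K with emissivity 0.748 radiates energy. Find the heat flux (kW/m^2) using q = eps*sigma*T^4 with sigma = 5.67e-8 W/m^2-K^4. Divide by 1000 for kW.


T^4 = 8.2677e+11
q = 0.748 * 5.67e-8 * 8.2677e+11 / 1000 = 35.064 kW/m^2

35.064 kW/m^2


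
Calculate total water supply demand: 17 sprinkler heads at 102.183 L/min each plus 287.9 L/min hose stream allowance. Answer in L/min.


Sprinkler demand = 17 * 102.183 = 1737.111 L/min
Total = 1737.111 + 287.9 = 2025.011 L/min

2025.011 L/min


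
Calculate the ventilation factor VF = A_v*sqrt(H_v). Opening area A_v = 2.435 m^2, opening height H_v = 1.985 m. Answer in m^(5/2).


sqrt(H_v) = 1.4089
VF = 2.435 * 1.4089 = 3.4307 m^(5/2)

3.4307 m^(5/2)


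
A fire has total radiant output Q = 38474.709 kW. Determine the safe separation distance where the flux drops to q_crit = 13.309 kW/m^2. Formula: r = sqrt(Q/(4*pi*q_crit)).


4*pi*q_crit = 167.25
Q/(4*pi*q_crit) = 230.05
r = sqrt(230.05) = 15.167 m

15.167 m


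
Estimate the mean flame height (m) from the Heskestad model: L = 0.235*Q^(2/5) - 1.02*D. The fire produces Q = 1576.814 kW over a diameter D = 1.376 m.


Q^(2/5) = 19.016
0.235 * Q^(2/5) = 4.4687
1.02 * D = 1.4035
L = 3.0652 m

3.0652 m


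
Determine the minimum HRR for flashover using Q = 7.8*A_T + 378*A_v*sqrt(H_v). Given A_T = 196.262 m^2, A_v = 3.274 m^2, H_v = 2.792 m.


7.8*A_T = 1530.8
sqrt(H_v) = 1.6709
378*A_v*sqrt(H_v) = 2067.9
Q = 1530.8 + 2067.9 = 3598.7 kW

3598.7 kW


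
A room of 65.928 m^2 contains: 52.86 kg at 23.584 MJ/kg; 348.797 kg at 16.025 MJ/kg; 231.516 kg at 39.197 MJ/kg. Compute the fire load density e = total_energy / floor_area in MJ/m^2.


Total energy = 52.86*23.584 + 348.797*16.025 + 231.516*39.197
= 1246.650 + 5589.472 + 9074.733
= 15910.85 MJ
e = 15910.85 / 65.928 = 241.34 MJ/m^2

241.34 MJ/m^2


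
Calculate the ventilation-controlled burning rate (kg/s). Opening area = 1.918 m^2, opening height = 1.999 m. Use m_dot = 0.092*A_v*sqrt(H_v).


sqrt(H_v) = 1.4139
m_dot = 0.092 * 1.918 * 1.4139 = 0.24948 kg/s

0.24948 kg/s


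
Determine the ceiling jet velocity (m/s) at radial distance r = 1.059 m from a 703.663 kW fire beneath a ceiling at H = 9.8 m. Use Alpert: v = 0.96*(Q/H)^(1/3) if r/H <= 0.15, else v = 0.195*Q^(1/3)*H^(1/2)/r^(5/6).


r/H = 1.059 / 9.8 = 0.10806
r/H <= 0.15, so v = 0.96*(Q/H)^(1/3)
Q/H = 71.802
(Q/H)^(1/3) = 4.1564
v = 0.96 * 4.1564 = 3.9901 m/s

3.9901 m/s


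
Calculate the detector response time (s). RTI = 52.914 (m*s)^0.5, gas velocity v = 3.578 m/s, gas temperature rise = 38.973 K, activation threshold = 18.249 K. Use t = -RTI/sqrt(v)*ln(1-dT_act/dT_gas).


dT_act/dT_gas = 0.46825
ln(1 - 0.46825) = -0.63158
t = -52.914 / sqrt(3.578) * -0.63158 = 17.668 s

17.668 s


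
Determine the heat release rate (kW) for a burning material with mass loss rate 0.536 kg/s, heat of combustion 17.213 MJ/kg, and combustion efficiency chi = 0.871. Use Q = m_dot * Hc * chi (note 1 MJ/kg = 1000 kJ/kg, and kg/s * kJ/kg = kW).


Hc = 17.213 MJ/kg = 17.213 * 1000 kJ/kg = 17213 kJ/kg
Q = 0.536 kg/s * 17213 kJ/kg * 0.871 = 8036.0 kW

8036.0 kW


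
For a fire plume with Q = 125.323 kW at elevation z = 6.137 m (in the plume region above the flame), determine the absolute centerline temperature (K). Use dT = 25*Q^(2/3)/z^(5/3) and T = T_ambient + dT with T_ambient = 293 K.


Q^(2/3) = 25.043
z^(5/3) = 20.571
dT = 25 * 25.043 / 20.571 = 30.435 K
T = 293 + 30.435 = 323.43 K

323.43 K


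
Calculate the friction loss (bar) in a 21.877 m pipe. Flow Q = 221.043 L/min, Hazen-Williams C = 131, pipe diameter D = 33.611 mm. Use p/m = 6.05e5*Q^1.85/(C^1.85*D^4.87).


Q^1.85 = 21741
C^1.85 = 8259.5
D^4.87 = 2.7162e+07
p/m = 0.058630 bar/m
p_total = 0.058630 * 21.877 = 1.2827 bar

1.2827 bar


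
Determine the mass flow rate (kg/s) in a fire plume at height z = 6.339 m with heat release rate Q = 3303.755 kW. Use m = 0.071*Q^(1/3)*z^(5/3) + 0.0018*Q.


Q^(1/3) = 14.894
z^(5/3) = 21.712
First term = 0.071 * 14.894 * 21.712 = 22.959
Second term = 0.0018 * 3303.755 = 5.9468
m = 28.906 kg/s

28.906 kg/s


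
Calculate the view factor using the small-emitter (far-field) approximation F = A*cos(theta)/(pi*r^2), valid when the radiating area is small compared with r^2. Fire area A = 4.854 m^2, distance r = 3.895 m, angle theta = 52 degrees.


cos(52 deg) = 0.61566
pi*r^2 = 47.661
F = 4.854 * 0.61566 / 47.661 = 0.062701

0.062701


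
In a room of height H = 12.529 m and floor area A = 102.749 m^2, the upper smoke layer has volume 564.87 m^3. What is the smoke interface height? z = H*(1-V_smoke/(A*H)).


V/(A*H) = 0.43879
1 - 0.43879 = 0.56121
z = 12.529 * 0.56121 = 7.0314 m

7.0314 m


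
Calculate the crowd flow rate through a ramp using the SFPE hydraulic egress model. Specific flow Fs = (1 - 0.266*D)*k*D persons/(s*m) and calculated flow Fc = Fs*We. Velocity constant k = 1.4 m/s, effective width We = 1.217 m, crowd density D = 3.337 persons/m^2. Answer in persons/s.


1 - 0.266*D = 1 - 0.266*3.337 = 0.11236
Fs = 0.11236 * 1.4 * 3.337 = 0.52491 persons/(s*m)
Fc = 0.52491 * 1.217 = 0.63882 persons/s

0.63882 persons/s


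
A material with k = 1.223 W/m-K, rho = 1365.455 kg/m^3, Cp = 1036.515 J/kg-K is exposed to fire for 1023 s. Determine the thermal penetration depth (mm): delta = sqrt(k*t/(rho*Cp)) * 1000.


alpha = 1.223 / (1365.455 * 1036.515) = 8.6412e-07 m^2/s
alpha * t = 0.00088399
delta = sqrt(0.00088399) * 1000 = 29.732 mm

29.732 mm


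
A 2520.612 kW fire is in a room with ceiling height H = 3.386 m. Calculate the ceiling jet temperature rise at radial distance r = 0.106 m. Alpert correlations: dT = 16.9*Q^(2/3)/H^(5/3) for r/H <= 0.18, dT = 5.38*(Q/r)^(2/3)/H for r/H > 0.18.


r/H = 0.106 / 3.386 = 0.031305
r/H <= 0.18, so dT = 16.9*Q^(2/3)/H^(5/3)
Q^(2/3) = 185.21
H^(5/3) = 7.6350
dT = 16.9 * 185.21 / 7.6350 = 409.96 K

409.96 K


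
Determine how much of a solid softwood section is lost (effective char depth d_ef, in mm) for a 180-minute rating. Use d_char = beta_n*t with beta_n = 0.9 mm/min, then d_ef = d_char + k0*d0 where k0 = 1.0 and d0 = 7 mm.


d_char = 0.9 * 180 = 162 mm
d_ef = 162 + 1.0*7 = 169 mm

169 mm


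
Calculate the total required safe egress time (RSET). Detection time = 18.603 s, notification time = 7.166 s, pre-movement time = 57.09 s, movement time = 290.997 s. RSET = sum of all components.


Total = 18.603 + 7.166 + 57.09 + 290.997 = 373.856 s

373.856 s


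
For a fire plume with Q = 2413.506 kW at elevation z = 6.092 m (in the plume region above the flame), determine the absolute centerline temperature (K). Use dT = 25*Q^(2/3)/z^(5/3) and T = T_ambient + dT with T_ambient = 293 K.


Q^(2/3) = 179.93
z^(5/3) = 20.320
dT = 25 * 179.93 / 20.320 = 221.36 K
T = 293 + 221.36 = 514.36 K

514.36 K


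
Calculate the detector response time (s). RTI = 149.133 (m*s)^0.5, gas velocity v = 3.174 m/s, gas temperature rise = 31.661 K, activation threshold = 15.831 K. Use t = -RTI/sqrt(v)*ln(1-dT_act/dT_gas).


dT_act/dT_gas = 0.50002
ln(1 - 0.50002) = -0.69318
t = -149.133 / sqrt(3.174) * -0.69318 = 58.025 s

58.025 s


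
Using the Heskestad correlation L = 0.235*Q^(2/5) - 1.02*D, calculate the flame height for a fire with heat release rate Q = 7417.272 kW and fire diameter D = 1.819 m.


Q^(2/5) = 35.326
0.235 * Q^(2/5) = 8.3017
1.02 * D = 1.8554
L = 6.4463 m

6.4463 m


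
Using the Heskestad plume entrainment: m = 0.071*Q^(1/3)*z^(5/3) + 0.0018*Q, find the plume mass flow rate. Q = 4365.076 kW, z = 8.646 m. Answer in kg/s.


Q^(1/3) = 16.343
z^(5/3) = 36.422
First term = 0.071 * 16.343 * 36.422 = 42.262
Second term = 0.0018 * 4365.076 = 7.8571
m = 50.119 kg/s

50.119 kg/s


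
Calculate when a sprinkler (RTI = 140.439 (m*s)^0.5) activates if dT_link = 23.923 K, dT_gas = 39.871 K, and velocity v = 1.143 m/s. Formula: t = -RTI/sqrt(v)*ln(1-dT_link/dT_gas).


dT_link/dT_gas = 0.60001
ln(1 - 0.60001) = -0.91632
t = -140.439 / sqrt(1.143) * -0.91632 = 120.37 s

120.37 s


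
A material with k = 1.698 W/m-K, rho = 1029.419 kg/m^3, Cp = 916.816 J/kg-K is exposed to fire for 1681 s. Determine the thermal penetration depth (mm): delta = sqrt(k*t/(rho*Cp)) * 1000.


alpha = 1.698 / (1029.419 * 916.816) = 1.7991e-06 m^2/s
alpha * t = 0.0030243
delta = sqrt(0.0030243) * 1000 = 54.994 mm

54.994 mm


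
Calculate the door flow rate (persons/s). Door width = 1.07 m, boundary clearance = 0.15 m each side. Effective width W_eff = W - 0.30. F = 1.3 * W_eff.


W_eff = 1.07 - 0.30 = 0.77 m
F = 1.3 * 0.77 = 1.001 persons/s

1.001 persons/s


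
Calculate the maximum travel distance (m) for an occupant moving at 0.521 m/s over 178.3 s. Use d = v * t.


d = 0.521 * 178.3 = 92.894 m

92.894 m


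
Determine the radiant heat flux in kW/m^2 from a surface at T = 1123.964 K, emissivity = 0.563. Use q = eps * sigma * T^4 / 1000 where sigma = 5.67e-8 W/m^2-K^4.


T^4 = 1.5959e+12
q = 0.563 * 5.67e-8 * 1.5959e+12 / 1000 = 50.945 kW/m^2

50.945 kW/m^2


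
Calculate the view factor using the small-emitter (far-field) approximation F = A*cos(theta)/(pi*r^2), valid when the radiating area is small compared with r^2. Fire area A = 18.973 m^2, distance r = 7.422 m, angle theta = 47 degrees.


cos(47 deg) = 0.68200
pi*r^2 = 173.06
F = 18.973 * 0.68200 / 173.06 = 0.074770

0.074770


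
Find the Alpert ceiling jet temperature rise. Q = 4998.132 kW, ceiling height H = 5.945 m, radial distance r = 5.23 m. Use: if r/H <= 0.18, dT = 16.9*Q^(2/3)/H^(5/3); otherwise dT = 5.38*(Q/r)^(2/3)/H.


r/H = 5.23 / 5.945 = 0.87973
r/H > 0.18, so dT = 5.38*(Q/r)^(2/3)/H
Q/r = 955.67
(Q/r)^(2/3) = 97.022
dT = 5.38 * 97.022 / 5.945 = 87.801 K

87.801 K


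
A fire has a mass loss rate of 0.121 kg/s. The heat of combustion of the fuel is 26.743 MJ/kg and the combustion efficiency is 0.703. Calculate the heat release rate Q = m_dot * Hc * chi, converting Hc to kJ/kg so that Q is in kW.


Hc = 26.743 MJ/kg = 26.743 * 1000 kJ/kg = 26743 kJ/kg
Q = 0.121 kg/s * 26743 kJ/kg * 0.703 = 2274.8 kW

2274.8 kW


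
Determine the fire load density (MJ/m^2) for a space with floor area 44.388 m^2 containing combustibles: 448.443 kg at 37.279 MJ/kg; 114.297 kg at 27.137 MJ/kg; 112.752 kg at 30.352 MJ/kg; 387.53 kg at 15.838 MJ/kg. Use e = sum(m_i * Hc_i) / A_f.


Total energy = 448.443*37.279 + 114.297*27.137 + 112.752*30.352 + 387.53*15.838
= 16717.51 + 3101.678 + 3422.249 + 6137.700
= 29379.13 MJ
e = 29379.13 / 44.388 = 661.87 MJ/m^2

661.87 MJ/m^2


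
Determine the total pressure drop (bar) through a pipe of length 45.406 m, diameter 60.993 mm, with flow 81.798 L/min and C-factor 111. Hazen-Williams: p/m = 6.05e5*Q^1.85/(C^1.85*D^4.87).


Q^1.85 = 3456.0
C^1.85 = 6079.2
D^4.87 = 4.9467e+08
p/m = 0.00069529 bar/m
p_total = 0.00069529 * 45.406 = 0.031571 bar

0.031571 bar


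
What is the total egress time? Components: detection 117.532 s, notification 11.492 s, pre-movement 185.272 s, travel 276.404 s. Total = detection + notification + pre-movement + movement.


Total = 117.532 + 11.492 + 185.272 + 276.404 = 590.7 s

590.7 s


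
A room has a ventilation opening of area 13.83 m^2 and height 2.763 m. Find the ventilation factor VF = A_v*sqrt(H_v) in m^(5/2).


sqrt(H_v) = 1.6622
VF = 13.83 * 1.6622 = 22.989 m^(5/2)

22.989 m^(5/2)


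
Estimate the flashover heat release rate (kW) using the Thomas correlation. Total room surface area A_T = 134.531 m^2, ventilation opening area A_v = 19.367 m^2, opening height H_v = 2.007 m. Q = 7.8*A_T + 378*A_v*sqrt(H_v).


7.8*A_T = 1049.3
sqrt(H_v) = 1.4167
378*A_v*sqrt(H_v) = 10371
Q = 1049.3 + 10371 = 11421 kW

11421 kW


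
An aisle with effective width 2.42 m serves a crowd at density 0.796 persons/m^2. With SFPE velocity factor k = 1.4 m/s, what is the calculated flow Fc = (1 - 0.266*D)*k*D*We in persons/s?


1 - 0.266*D = 1 - 0.266*0.796 = 0.78826
Fs = 0.78826 * 1.4 * 0.796 = 0.87844 persons/(s*m)
Fc = 0.87844 * 2.42 = 2.1258 persons/s

2.1258 persons/s


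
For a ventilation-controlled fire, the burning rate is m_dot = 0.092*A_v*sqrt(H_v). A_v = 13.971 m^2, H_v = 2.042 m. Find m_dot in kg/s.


sqrt(H_v) = 1.4290
m_dot = 0.092 * 13.971 * 1.4290 = 1.8367 kg/s

1.8367 kg/s


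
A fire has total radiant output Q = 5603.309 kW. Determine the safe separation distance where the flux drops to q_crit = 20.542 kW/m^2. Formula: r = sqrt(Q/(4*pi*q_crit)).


4*pi*q_crit = 258.14
Q/(4*pi*q_crit) = 21.707
r = sqrt(21.707) = 4.6590 m

4.6590 m


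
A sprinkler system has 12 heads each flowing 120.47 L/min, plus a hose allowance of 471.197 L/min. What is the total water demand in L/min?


Sprinkler demand = 12 * 120.47 = 1445.64 L/min
Total = 1445.64 + 471.197 = 1916.837 L/min

1916.837 L/min


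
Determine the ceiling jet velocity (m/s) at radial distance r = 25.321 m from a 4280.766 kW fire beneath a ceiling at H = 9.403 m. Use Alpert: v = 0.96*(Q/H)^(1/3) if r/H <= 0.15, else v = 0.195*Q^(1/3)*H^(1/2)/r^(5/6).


r/H = 25.321 / 9.403 = 2.6929
r/H > 0.15, so v = 0.195*Q^(1/3)*H^(1/2)/r^(5/6)
Q^(1/3) = 16.237
H^(1/2) = 3.0664
r^(5/6) = 14.776
v = 0.195 * 16.237 * 3.0664 / 14.776 = 0.65706 m/s

0.65706 m/s


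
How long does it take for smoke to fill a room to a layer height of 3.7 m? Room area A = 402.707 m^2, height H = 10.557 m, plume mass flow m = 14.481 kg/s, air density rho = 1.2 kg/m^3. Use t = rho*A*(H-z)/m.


H - z = 6.857 m
t = 1.2 * 402.707 * 6.857 / 14.481 = 228.83 s

228.83 s


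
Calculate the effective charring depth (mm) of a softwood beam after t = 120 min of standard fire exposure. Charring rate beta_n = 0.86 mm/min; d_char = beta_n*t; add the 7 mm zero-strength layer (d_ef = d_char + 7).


d_char = 0.86 * 120 = 103.2 mm
d_ef = 103.2 + 1.0*7 = 110.2 mm

110.2 mm


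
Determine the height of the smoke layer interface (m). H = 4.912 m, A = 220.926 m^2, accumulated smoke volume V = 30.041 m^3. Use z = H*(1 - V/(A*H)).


V/(A*H) = 0.027683
1 - 0.027683 = 0.97232
z = 4.912 * 0.97232 = 4.7760 m

4.7760 m


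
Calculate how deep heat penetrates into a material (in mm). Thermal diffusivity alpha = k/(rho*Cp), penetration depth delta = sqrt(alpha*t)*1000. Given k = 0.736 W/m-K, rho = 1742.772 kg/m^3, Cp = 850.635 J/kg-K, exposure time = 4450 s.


alpha = 0.736 / (1742.772 * 850.635) = 4.9647e-07 m^2/s
alpha * t = 0.0022093
delta = sqrt(0.0022093) * 1000 = 47.003 mm

47.003 mm


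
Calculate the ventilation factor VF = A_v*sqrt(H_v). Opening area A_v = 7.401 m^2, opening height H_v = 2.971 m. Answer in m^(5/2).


sqrt(H_v) = 1.7237
VF = 7.401 * 1.7237 = 12.757 m^(5/2)

12.757 m^(5/2)


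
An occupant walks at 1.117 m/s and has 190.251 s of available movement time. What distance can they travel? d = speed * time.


d = 1.117 * 190.251 = 212.51 m

212.51 m


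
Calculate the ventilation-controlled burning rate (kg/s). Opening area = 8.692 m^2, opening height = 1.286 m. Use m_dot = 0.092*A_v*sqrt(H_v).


sqrt(H_v) = 1.1340
m_dot = 0.092 * 8.692 * 1.1340 = 0.90683 kg/s

0.90683 kg/s


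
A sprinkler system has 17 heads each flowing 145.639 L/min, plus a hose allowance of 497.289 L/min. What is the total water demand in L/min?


Sprinkler demand = 17 * 145.639 = 2475.863 L/min
Total = 2475.863 + 497.289 = 2973.152 L/min

2973.152 L/min


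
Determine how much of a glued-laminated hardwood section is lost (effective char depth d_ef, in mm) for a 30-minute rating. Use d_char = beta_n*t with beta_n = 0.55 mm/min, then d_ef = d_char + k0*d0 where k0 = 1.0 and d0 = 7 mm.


d_char = 0.55 * 30 = 16.5 mm
d_ef = 16.5 + 1.0*7 = 23.5 mm

23.5 mm


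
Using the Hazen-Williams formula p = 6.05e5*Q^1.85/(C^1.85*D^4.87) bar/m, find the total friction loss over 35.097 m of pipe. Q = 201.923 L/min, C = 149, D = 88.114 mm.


Q^1.85 = 18391
C^1.85 = 10481
D^4.87 = 2.9673e+09
p/m = 0.00035776 bar/m
p_total = 0.00035776 * 35.097 = 0.012556 bar

0.012556 bar


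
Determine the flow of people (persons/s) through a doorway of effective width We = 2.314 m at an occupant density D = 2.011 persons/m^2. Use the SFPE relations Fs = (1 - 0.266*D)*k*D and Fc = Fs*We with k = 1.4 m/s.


1 - 0.266*D = 1 - 0.266*2.011 = 0.46507
Fs = 0.46507 * 1.4 * 2.011 = 1.3094 persons/(s*m)
Fc = 1.3094 * 2.314 = 3.0299 persons/s

3.0299 persons/s


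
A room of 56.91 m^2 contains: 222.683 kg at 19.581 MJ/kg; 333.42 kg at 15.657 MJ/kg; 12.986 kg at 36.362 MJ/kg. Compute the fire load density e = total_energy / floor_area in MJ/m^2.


Total energy = 222.683*19.581 + 333.42*15.657 + 12.986*36.362
= 4360.356 + 5220.357 + 472.1969
= 10052.91 MJ
e = 10052.91 / 56.91 = 176.65 MJ/m^2

176.65 MJ/m^2


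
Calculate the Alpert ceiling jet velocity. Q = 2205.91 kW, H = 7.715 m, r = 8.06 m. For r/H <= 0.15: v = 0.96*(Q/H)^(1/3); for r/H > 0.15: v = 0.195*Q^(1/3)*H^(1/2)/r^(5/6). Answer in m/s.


r/H = 8.06 / 7.715 = 1.0447
r/H > 0.15, so v = 0.195*Q^(1/3)*H^(1/2)/r^(5/6)
Q^(1/3) = 13.018
H^(1/2) = 2.7776
r^(5/6) = 5.6922
v = 0.195 * 13.018 * 2.7776 / 5.6922 = 1.2387 m/s

1.2387 m/s


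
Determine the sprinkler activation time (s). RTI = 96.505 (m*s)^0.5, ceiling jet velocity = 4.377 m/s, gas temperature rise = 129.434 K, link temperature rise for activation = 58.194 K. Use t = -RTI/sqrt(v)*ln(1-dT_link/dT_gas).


dT_link/dT_gas = 0.44960
ln(1 - 0.44960) = -0.59712
t = -96.505 / sqrt(4.377) * -0.59712 = 27.544 s

27.544 s


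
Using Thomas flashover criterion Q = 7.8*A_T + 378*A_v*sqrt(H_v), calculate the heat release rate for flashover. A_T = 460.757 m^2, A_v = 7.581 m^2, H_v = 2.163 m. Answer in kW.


7.8*A_T = 3593.9
sqrt(H_v) = 1.4707
378*A_v*sqrt(H_v) = 4214.5
Q = 3593.9 + 4214.5 = 7808.4 kW

7808.4 kW


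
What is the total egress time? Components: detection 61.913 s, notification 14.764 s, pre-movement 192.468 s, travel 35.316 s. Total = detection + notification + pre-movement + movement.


Total = 61.913 + 14.764 + 192.468 + 35.316 = 304.461 s

304.461 s


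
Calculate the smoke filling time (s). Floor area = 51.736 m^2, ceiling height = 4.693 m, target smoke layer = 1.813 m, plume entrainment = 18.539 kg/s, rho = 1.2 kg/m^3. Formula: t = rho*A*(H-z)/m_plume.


H - z = 2.88 m
t = 1.2 * 51.736 * 2.88 / 18.539 = 9.6445 s

9.6445 s


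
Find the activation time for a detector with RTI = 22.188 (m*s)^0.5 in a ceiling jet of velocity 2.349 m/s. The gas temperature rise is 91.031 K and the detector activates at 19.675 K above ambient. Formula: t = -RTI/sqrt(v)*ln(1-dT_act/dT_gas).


dT_act/dT_gas = 0.21614
ln(1 - 0.21614) = -0.24352
t = -22.188 / sqrt(2.349) * -0.24352 = 3.5254 s

3.5254 s


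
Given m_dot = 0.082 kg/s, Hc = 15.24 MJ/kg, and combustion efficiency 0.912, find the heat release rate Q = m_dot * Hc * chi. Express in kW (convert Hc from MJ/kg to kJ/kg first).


Hc = 15.24 MJ/kg = 15.24 * 1000 kJ/kg = 15240 kJ/kg
Q = 0.082 kg/s * 15240 kJ/kg * 0.912 = 1139.7 kW

1139.7 kW


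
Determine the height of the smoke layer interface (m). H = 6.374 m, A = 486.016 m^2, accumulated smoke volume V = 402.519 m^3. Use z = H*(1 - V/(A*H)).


V/(A*H) = 0.12993
1 - 0.12993 = 0.87007
z = 6.374 * 0.87007 = 5.5458 m

5.5458 m


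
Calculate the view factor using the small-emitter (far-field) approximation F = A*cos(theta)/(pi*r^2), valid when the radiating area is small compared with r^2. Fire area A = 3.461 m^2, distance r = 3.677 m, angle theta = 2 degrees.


cos(2 deg) = 0.99939
pi*r^2 = 42.475
F = 3.461 * 0.99939 / 42.475 = 0.081433

0.081433


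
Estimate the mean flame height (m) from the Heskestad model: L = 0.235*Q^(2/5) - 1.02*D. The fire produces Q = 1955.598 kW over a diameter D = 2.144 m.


Q^(2/5) = 20.726
0.235 * Q^(2/5) = 4.8706
1.02 * D = 2.1869
L = 2.6837 m

2.6837 m


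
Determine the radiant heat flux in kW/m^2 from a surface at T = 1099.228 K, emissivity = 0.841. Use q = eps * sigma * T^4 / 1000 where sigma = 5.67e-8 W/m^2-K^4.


T^4 = 1.4600e+12
q = 0.841 * 5.67e-8 * 1.4600e+12 / 1000 = 69.619 kW/m^2

69.619 kW/m^2


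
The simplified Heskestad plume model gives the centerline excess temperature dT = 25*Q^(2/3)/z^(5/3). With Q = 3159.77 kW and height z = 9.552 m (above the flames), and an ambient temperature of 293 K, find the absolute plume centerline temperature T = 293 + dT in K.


Q^(2/3) = 215.33
z^(5/3) = 43.002
dT = 25 * 215.33 / 43.002 = 125.19 K
T = 293 + 125.19 = 418.19 K

418.19 K


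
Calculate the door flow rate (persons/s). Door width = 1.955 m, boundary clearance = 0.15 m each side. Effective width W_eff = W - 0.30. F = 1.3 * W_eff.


W_eff = 1.955 - 0.30 = 1.655 m
F = 1.3 * 1.655 = 2.1515 persons/s

2.1515 persons/s


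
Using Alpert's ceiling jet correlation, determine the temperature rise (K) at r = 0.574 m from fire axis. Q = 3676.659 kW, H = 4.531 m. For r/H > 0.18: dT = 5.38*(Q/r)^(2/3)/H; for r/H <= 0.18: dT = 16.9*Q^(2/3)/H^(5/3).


r/H = 0.574 / 4.531 = 0.12668
r/H <= 0.18, so dT = 16.9*Q^(2/3)/H^(5/3)
Q^(2/3) = 238.21
H^(5/3) = 12.407
dT = 16.9 * 238.21 / 12.407 = 324.49 K

324.49 K


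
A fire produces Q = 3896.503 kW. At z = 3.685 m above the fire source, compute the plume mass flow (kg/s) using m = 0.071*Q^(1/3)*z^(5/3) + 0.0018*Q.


Q^(1/3) = 15.736
z^(5/3) = 8.7915
First term = 0.071 * 15.736 * 8.7915 = 9.8223
Second term = 0.0018 * 3896.503 = 7.0137
m = 16.836 kg/s

16.836 kg/s


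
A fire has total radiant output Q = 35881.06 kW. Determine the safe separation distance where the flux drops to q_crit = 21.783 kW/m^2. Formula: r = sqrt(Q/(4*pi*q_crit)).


4*pi*q_crit = 273.73
Q/(4*pi*q_crit) = 131.08
r = sqrt(131.08) = 11.449 m

11.449 m


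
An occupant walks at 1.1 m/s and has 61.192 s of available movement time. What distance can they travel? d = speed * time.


d = 1.1 * 61.192 = 67.311 m

67.311 m


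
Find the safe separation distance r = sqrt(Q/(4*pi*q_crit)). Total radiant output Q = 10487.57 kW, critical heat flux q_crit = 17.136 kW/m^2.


4*pi*q_crit = 215.34
Q/(4*pi*q_crit) = 48.703
r = sqrt(48.703) = 6.9788 m

6.9788 m


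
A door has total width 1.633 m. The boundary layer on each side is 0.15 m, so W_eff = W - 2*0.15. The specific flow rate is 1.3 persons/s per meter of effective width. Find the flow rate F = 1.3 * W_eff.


W_eff = 1.633 - 0.30 = 1.333 m
F = 1.3 * 1.333 = 1.7329 persons/s

1.7329 persons/s


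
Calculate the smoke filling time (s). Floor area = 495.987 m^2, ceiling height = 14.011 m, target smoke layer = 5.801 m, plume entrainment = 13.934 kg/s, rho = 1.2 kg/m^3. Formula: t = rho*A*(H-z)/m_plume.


H - z = 8.21 m
t = 1.2 * 495.987 * 8.21 / 13.934 = 350.69 s

350.69 s


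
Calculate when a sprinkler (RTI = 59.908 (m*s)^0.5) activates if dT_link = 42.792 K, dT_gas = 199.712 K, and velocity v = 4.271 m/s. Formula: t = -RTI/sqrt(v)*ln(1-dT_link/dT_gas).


dT_link/dT_gas = 0.21427
ln(1 - 0.21427) = -0.24114
t = -59.908 / sqrt(4.271) * -0.24114 = 6.9902 s

6.9902 s


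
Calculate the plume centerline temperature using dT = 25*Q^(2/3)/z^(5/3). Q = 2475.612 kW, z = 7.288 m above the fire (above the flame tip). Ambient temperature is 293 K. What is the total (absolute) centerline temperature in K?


Q^(2/3) = 183.00
z^(5/3) = 27.396
dT = 25 * 183.00 / 27.396 = 167.00 K
T = 293 + 167.00 = 460.00 K

460.00 K


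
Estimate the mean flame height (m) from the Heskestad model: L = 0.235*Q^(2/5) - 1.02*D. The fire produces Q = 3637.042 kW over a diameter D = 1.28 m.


Q^(2/5) = 26.564
0.235 * Q^(2/5) = 6.2426
1.02 * D = 1.3056
L = 4.9370 m

4.9370 m


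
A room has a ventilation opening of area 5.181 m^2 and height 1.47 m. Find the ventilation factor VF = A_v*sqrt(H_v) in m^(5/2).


sqrt(H_v) = 1.2124
VF = 5.181 * 1.2124 = 6.2816 m^(5/2)

6.2816 m^(5/2)


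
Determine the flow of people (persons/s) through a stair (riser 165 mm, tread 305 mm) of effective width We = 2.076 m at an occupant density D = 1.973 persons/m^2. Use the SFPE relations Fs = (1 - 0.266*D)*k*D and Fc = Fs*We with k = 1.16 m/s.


1 - 0.266*D = 1 - 0.266*1.973 = 0.47518
Fs = 0.47518 * 1.16 * 1.973 = 1.0875 persons/(s*m)
Fc = 1.0875 * 2.076 = 2.2577 persons/s

2.2577 persons/s


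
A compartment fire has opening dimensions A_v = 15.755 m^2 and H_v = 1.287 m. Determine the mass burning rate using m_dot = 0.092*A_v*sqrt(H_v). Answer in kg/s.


sqrt(H_v) = 1.1345
m_dot = 0.092 * 15.755 * 1.1345 = 1.6444 kg/s

1.6444 kg/s


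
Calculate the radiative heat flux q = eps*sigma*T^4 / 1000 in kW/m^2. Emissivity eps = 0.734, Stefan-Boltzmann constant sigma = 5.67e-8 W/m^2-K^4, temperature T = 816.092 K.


T^4 = 4.4356e+11
q = 0.734 * 5.67e-8 * 4.4356e+11 / 1000 = 18.460 kW/m^2

18.460 kW/m^2


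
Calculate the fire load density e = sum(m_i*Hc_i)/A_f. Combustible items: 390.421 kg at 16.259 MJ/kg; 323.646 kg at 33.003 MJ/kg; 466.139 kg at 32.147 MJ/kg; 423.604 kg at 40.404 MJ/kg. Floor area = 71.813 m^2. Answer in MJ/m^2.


Total energy = 390.421*16.259 + 323.646*33.003 + 466.139*32.147 + 423.604*40.404
= 6347.855 + 10681.29 + 14984.97 + 17115.30
= 49129.41 MJ
e = 49129.41 / 71.813 = 684.13 MJ/m^2

684.13 MJ/m^2


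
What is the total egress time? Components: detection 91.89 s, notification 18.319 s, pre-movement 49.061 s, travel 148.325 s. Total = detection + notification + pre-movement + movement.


Total = 91.89 + 18.319 + 49.061 + 148.325 = 307.595 s

307.595 s


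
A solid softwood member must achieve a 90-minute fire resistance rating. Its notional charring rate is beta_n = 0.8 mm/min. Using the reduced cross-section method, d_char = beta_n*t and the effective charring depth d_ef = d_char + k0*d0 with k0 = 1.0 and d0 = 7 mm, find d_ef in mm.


d_char = 0.8 * 90 = 72 mm
d_ef = 72 + 1.0*7 = 79 mm

79 mm


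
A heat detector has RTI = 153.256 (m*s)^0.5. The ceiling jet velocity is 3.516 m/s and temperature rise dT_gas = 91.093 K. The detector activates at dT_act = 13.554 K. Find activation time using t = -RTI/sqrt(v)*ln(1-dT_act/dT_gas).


dT_act/dT_gas = 0.14879
ln(1 - 0.14879) = -0.16110
t = -153.256 / sqrt(3.516) * -0.16110 = 13.167 s

13.167 s
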